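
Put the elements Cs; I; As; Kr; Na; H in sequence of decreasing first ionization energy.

Kr > H > I > As > Na > Cs

H is in period 1, group 1; Na is in period 3, group 1; As is in period 4, group 15; Kr is in period 4, group 18; I is in period 5, group 17; Cs is in period 6, group 1.
IE₁ increases left→right with effective nuclear charge and decreases top→bottom as the valence shell moves farther out.
These span different periods and groups, so the two trends combine.
Na > Cs: they share group 1; the group trend gives Na the larger value.
As > Na: period and group pull opposite ways; the across-period shift dominates (947 vs 496 kJ/mol).
I > As: the two effects oppose for this pair; the across-period effect wins (1008 vs 947 kJ/mol).
H > I: the two effects oppose for this pair; the down-group effect wins (1312 vs 1008 kJ/mol).
Kr > H: period and group pull opposite ways; the across-period shift dominates (1351 vs 1312 kJ/mol).
Tabulated first ionization energy (kJ/mol): H 1312, Na 496, As 947, Kr 1351, I 1008, Cs 376.
So from highest to lowest: Kr > H > I > As > Na > Cs.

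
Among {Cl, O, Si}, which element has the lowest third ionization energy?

Si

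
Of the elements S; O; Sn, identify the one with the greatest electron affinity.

S

O is in period 2, group 16; S is in period 3, group 16; Sn is in period 5, group 14.
Adding an electron releases more energy for atoms nearer the top right (short of the noble gases).
Neither a single period nor a single group — weigh both effects.
O > Sn: both effects reinforce here, so O is clearly the higher of the two.
S > O: this pair runs against the simple trend — see the exception note.
Note the exception: S has a higher electron affinity than O, contrary to the simple trend — the compact 2p subshell of O repels the added electron more than S's larger 3p does.
Tabulated electron affinity (kJ/mol): O 141, S 200, Sn 107.
The greatest electron affinity among these belongs to S.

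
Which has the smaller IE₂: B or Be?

Be

After 1 electron has been removed, what remains? B⁺ still has 2 valence electrons; Be⁺ still has 1 valence electron.
All are still removing valence electrons, so compare the +1 ions as you would atoms: IE_2 generally rises across a period (higher Z_eff) and falls down a group (larger shell), subject to the usual subshell exceptions.
Valence configurations: B⁺ [He]2s², Be⁺ [He]2s¹.
Approximate IE_2 values (kJ/mol): B 2427, Be 1757.
So the second ionization energies run Be < B.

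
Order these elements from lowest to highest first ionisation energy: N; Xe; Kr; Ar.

N is in period 2, group 15; Ar is in period 3, group 18; Kr is in period 4, group 18; Xe is in period 5, group 18.
IE₁ increases left→right with effective nuclear charge and decreases top→bottom as the valence shell moves farther out.
Here both period and group differ, so the two effects have to be weighed against each other.
Kr > Xe: Kr sits above Xe in group 18, so the down-group effect alone puts Kr higher.
N > Kr: period and group pull opposite ways; the down-group shift dominates (1402 vs 1351 kJ/mol).
Ar > N: the two effects oppose for this pair; the across-period effect wins (1521 vs 1402 kJ/mol).
For reference (kJ/mol): N 1402, Ar 1521, Kr 1351, Xe 1170.
So from lowest to highest: Xe < Kr < N < Ar.

Xe < Kr < N < Ar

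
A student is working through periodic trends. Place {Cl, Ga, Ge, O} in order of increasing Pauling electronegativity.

O is in period 2, group 16; Cl is in period 3, group 17; Ga is in period 4, group 13; Ge is in period 4, group 14.
Smaller atoms with higher effective nuclear charge are more electronegative.
Here both period and group differ, so the two effects have to be weighed against each other.
Ge > Ga: Ge lies to the right of Ga in period 4, so the across-period effect alone puts Ge higher.
Cl > Ge: both effects reinforce here, so Cl is clearly the higher of the two.
O > Cl: period and group pull opposite ways; the down-group shift dominates (3.44 vs 3.16).
For reference (Pauling): O 3.44, Cl 3.16, Ga 1.81, Ge 2.01.
So from lowest to highest: Ga < Ge < Cl < O.

Ga, Ge, Cl, O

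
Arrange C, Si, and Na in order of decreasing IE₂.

The second ionization energy removes an electron from the +1 ion. For each element: C⁺ still has 3 valence electrons; Si⁺ still has 3 valence electrons; Na⁺ is the bare [Ne] core.
Core electrons are held far more tightly than valence electrons, so Na tops the IE_2 order.
Valence configurations: C⁺ [He]2s²2p¹, Si⁺ [Ne]3s²3p¹.
The numbers (kJ/mol): C 2353, Si 1577, Na 4562.
So the second ionization energies run Si < C < Na.

Na, C, Si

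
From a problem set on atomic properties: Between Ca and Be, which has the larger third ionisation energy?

Consider each +2 ion: Ca²⁺ is the bare [Ar] core; Be²⁺ is the bare [He] core.
All of these are removing an electron from a noble-gas core or deeper; the smaller core (lower principal quantum number) is held far more tightly, and within a period the higher nuclear charge binds the same core more tightly.
The numbers (kJ/mol): Ca 4912, Be 14849.
Overall IE_3 order: Ca < Be.

Be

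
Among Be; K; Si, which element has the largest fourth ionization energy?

Be

The fourth ionization energy removes an electron from the +3 ion. For each element: Be³⁺ is already 1 electron into the core; K³⁺ is already 2 electrons into the core; Si³⁺ still has 1 valence electron.
Pulling an electron out of a noble-gas core costs far more than removing a remaining valence electron, so K and Be sit at the high end of IE_4.
The numbers (kJ/mol): Be 21007, K 5877, Si 4356.
Hence IE_4: Si < K < Be.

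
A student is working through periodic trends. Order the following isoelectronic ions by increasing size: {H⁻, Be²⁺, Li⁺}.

Be²⁺, Li⁺, H⁻

All of these have 2 electrons, so size is governed by nuclear charge alone: the more protons, the stronger the pull on the same electron cloud, and the smaller the ion.
Nuclear charges: Be²⁺ (Z=4), Li⁺ (Z=3), H⁻ (Z=1).
Smallest to largest: Be²⁺ < Li⁺ < H⁻.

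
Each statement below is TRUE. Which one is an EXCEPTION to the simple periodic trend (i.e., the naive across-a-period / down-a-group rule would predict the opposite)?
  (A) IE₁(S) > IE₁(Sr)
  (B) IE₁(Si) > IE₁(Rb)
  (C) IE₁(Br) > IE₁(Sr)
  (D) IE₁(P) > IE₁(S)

(D)

The general trend: first ionization energy increases across a period and decreases down a group.
(A) S (period 3, group 16) vs Sr (period 5, group 2): the stated order agrees with the simple trend.
(B) Si (period 3, group 14) vs Rb (period 5, group 1): the stated order agrees with the simple trend.
(C) Br (period 4, group 17) vs Sr (period 5, group 2): the stated order agrees with the simple trend.
(D) P (period 3, group 15) vs S (period 3, group 16): the stated order contradicts the simple trend.
The exception is (D): S (3p⁴) ionizes more easily than half-filled P (3p³) because the paired 3p electron in S is pushed out by e⁻–e⁻ repulsion.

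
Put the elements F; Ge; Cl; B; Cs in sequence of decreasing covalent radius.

B is in period 2, group 13; F is in period 2, group 17; Cl is in period 3, group 17; Ge is in period 4, group 14; Cs is in period 6, group 1.
Atomic radius shrinks across a period as nuclear charge pulls the same shell inward, and grows down a group as new shells are added.
Here both period and group differ, so the two effects have to be weighed against each other.
B > F: both are in period 2; the period trend gives B the larger value.
Cl > B: period and group pull opposite ways; the down-group shift dominates (99 vs 85 pm).
Ge > Cl: relative to Cl, both the across-period and down-group shifts push Ge's atomic radius up.
Cs > Ge: both effects reinforce here, so Cs is clearly the larger of the two.
For reference (pm): B 85, F 64, Cl 99, Ge 121, Cs 232.
So from largest to smallest: Cs > Ge > Cl > B > F.

Cs, Ge, Cl, B, F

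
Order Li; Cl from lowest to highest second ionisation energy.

Consider each +1 ion: Li⁺ is the bare [He] core; Cl⁺ still has 6 valence electrons.
Pulling an electron out of a noble-gas core costs far more than removing a remaining valence electron, so Li sits at the high end of IE_2.
The numbers (kJ/mol): Li 7298, Cl 2298.
Putting it together, IE_2: Cl < Li.

Cl, Li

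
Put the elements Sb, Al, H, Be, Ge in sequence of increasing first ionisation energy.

Al < Ge < Sb < Be < H

H is in period 1, group 1; Be is in period 2, group 2; Al is in period 3, group 13; Ge is in period 4, group 14; Sb is in period 5, group 15.
Across a period the outer electron is held more tightly (higher IE₁); down a group it sits in a higher shell, more shielded, and comes off more easily.
These sit on a diagonal, where the across-period and down-group effects partly cancel.
Ge > Al: the two effects oppose for this pair; the across-period effect wins (762 vs 578 kJ/mol).
Sb > Ge: period and group pull opposite ways; the across-period shift dominates (831 vs 762 kJ/mol).
Be > Sb: period and group pull opposite ways; the down-group shift dominates (900 vs 831 kJ/mol).
H > Be: period and group pull opposite ways; the down-group shift dominates (1312 vs 900 kJ/mol).
Approximate values (kJ/mol): H 1312, Be 900, Al 578, Ge 762, Sb 831.
So from lowest to highest: Al < Ge < Sb < Be < H.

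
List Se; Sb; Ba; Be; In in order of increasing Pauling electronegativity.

Electronegativity increases across a period and decreases down a group, tracking effective nuclear charge and atomic size.
Neither a single period nor a single group — weigh both effects.
Be > Ba: Be sits above Ba in group 2, so the down-group effect alone puts Be higher.
In > Be: the two effects oppose for this pair; the across-period effect wins (1.78 vs 1.57).
Sb > In: both are in period 5; the period trend gives Sb the larger value.
Se > Sb: relative to Sb, both the across-period and down-group shifts push Se's electronegativity up.
Tabulated electronegativity (Pauling): Be 1.57, Se 2.55, In 1.78, Sb 2.05, Ba 0.89.
So from lowest to highest: Ba < Be < In < Sb < Se.

Ba < Be < In < Sb < Se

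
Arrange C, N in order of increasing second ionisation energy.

Consider each +1 ion: C⁺ still has 3 valence electrons; N⁺ still has 4 valence electrons.
All are still removing valence electrons, so compare the +1 ions as you would atoms: IE_2 generally rises across a period (higher Z_eff) and falls down a group (larger shell), subject to the usual subshell exceptions.
Valence configurations: C⁺ [He]2s²2p¹, N⁺ [He]2s²2p².
Approximate IE_2 values (kJ/mol): C 2353, N 2856.
Hence IE_2: C < N.

C < N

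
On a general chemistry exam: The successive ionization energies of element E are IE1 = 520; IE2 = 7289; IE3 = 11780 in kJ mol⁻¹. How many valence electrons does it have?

1

Look for the largest jump between consecutive ionization energies: IE2/IE1 ≈ 14.0, far larger than any earlier ratio.
That jump marks the point where a core electron is being removed. So the atom has 1 valence electron.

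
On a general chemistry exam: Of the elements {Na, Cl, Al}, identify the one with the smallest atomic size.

Cl

Na is in period 3, group 1; Al is in period 3, group 13; Cl is in period 3, group 17.
Across a period the added protons contract the valence shell; down a group each new principal shell makes the atom larger.
All lie in period 3, so atomic radius increases right to left.
The smallest atomic size among these belongs to Cl.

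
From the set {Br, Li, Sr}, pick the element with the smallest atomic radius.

Br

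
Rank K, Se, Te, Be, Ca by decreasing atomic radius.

K, Ca, Te, Se, Be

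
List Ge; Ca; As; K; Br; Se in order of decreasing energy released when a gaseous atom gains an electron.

Br > Se > Ge > As > K > Ca

K is in period 4, group 1; Ca is in period 4, group 2; Ge is in period 4, group 14; As is in period 4, group 15; Se is in period 4, group 16; Br is in period 4, group 17.
Electron affinity generally becomes more exothermic across a period toward the halogens and less exothermic down a group.
All lie in period 4; the across-period trend (electron affinity increases left to right) applies, with the exception below.
Note the exception: K has a higher electron affinity than Ca, contrary to the simple trend — adding an electron to Ca (ns²) has to open a new, higher-energy np subshell, which is unfavourable.
Note the exception: Ge has a higher electron affinity than As, contrary to the simple trend — adding an electron to As's half-filled 4p³ is unfavourable, so Ge (4p²) has the more exothermic EA.
For reference (kJ/mol): K 48, Ca 2, Ge 119, As 78, Se 195, Br 325.
So from highest to lowest: Br > Se > Ge > As > K > Ca.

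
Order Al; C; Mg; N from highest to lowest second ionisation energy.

N, C, Al, Mg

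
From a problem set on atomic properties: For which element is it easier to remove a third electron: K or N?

K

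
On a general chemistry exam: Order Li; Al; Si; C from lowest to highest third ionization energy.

Al < Si < C < Li

The third ionization energy removes an electron from the +2 ion. For each element: Li²⁺ is already 1 electron into the core; Al²⁺ still has 1 valence electron; Si²⁺ still has 2 valence electrons; C²⁺ still has 2 valence electrons.
Breaking into a closed-shell core is much more expensive than removing a leftover valence electron — Li has the largest IE_3 here.
Valence configurations: Al²⁺ [Ne]3s¹, Si²⁺ [Ne]3s², C²⁺ [He]2s².
Tabulated IE_3 (kJ/mol): Li 11815, Al 2745, Si 3232, C 4620.
Overall IE_3 order: Al < Si < C < Li.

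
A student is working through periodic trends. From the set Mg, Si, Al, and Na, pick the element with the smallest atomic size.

Si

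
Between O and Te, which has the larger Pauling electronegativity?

O

O is in period 2, group 16; Te is in period 5, group 16.
Atoms toward the upper right of the periodic table pull bonding electrons most strongly.
All are in group 16, so electronegativity increases up the group.
So O has the larger Pauling electronegativity (O > Te).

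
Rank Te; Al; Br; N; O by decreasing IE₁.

N > O > Br > Te > Al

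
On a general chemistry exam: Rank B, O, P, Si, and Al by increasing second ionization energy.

After 1 electron has been removed, what remains? B⁺ still has 2 valence electrons; O⁺ still has 5 valence electrons; P⁺ still has 4 valence electrons; Si⁺ still has 3 valence electrons; Al⁺ still has 2 valence electrons.
All are still removing valence electrons, so compare the +1 ions as you would atoms: IE_2 generally rises across a period (higher Z_eff) and falls down a group (larger shell), subject to the usual subshell exceptions.
Valence configurations: B⁺ [He]2s², O⁺ [He]2s²2p³, P⁺ [Ne]3s²3p², Si⁺ [Ne]3s²3p¹, Al⁺ [Ne]3s².
Si⁺ loses a lone 3p electron whereas Al⁺ must break into a filled 3s² pair, so IE_2(Al) > IE_2(Si) even though Si has the higher nuclear charge.
The numbers (kJ/mol): B 2427, O 3388, P 1907, Si 1577, Al 1817.
So the second ionization energies run Si < Al < P < B < O.

Si < Al < P < B < O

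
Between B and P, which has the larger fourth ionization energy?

B

After 3 electrons have been removed, what remains? B³⁺ is the bare [He] core; P³⁺ still has 2 valence electrons.
Breaking into a closed-shell core is much more expensive than removing a leftover valence electron — B has the largest IE_4 here.
The numbers (kJ/mol): B 25026, P 4964.
Putting it together, IE_4: P < B.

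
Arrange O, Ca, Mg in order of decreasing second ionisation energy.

O, Mg, Ca

The second ionization energy removes an electron from the +1 ion. For each element: O⁺ still has 5 valence electrons; Ca⁺ still has 1 valence electron; Mg⁺ still has 1 valence electron.
All are still removing valence electrons, so compare the +1 ions as you would atoms: IE_2 generally rises across a period (higher Z_eff) and falls down a group (larger shell), subject to the usual subshell exceptions.
Valence configurations: O⁺ [He]2s²2p³, Ca⁺ [Ar]4s¹, Mg⁺ [Ne]3s¹.
The numbers (kJ/mol): O 3388, Ca 1145, Mg 1451.
Putting it together, IE_2: Ca < Mg < O.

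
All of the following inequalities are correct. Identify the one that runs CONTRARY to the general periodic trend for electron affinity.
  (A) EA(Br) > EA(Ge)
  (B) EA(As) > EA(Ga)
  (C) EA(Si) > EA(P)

The general trend: electron affinity increases across a period and decreases down a group.
(A) Br (period 4, group 17) vs Ge (period 4, group 14): the stated order agrees with the simple trend.
(B) As (period 4, group 15) vs Ga (period 4, group 13): the stated order agrees with the simple trend.
(C) Si (period 3, group 14) vs P (period 3, group 15): the stated order contradicts the simple trend.
The exception is (C): adding an electron to P's half-filled 3p³ is unfavourable, so Si (3p²) has the more exothermic EA.

(C)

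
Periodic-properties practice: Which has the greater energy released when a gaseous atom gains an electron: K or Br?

K is in period 4, group 1; Br is in period 4, group 17.
Atoms with high Z_eff and room in the valence shell (especially the halogens) have the most exothermic electron affinities.
All lie in period 4, so electron affinity increases left to right.
So Br has the greater energy released when a gaseous atom gains an electron (Br > K).

Br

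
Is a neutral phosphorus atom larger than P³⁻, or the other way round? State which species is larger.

Forming P³⁻ adds 3 electrons to P. More electron–electron repulsion in the same shell, with unchanged nuclear charge, lets the cloud expand.
An anion is larger than its parent atom: P³⁻ > P.

P³⁻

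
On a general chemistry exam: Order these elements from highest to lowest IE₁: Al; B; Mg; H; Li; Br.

H is in period 1, group 1; Li is in period 2, group 1; B is in period 2, group 13; Mg is in period 3, group 2; Al is in period 3, group 13; Br is in period 4, group 17.
IE₁ increases left→right with effective nuclear charge and decreases top→bottom as the valence shell moves farther out.
Here both period and group differ, so the two effects have to be weighed against each other.
Al > Li: period and group pull opposite ways; the across-period shift dominates (578 vs 520 kJ/mol).
Mg > Al: this pair runs against the simple trend — see the exception note.
B > Mg: relative to Mg, both the across-period and down-group shifts push B's first ionization energy up.
Br > B: the two effects oppose for this pair; the across-period effect wins (1140 vs 801 kJ/mol).
H > Br: the two effects oppose for this pair; the down-group effect wins (1312 vs 1140 kJ/mol).
Note the exception: Mg has a higher first ionization energy than Al, contrary to the simple trend — Al's single 3p electron is easier to remove than one from Mg's filled 3s².
For reference (kJ/mol): H 1312, Li 520, B 801, Mg 738, Al 578, Br 1140.
So from highest to lowest: H > Br > B > Mg > Al > Li.

H > Br > B > Mg > Al > Li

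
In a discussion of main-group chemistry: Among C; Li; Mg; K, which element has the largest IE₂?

IE_2 is the cost of taking one more electron from the +1 cation: C⁺ still has 3 valence electrons; Li⁺ is the bare [He] core; Mg⁺ still has 1 valence electron; K⁺ is the bare [Ar] core.
Core electrons are held far more tightly than valence electrons, so K and Li top the IE_2 order.
Valence configurations: C⁺ [He]2s²2p¹, Mg⁺ [Ne]3s¹.
Tabulated IE_2 (kJ/mol): C 2353, Li 7298, Mg 1451, K 3052.
Hence IE_2: Mg < C < K < Li.

Li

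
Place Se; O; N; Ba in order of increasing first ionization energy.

N is in period 2, group 15; O is in period 2, group 16; Se is in period 4, group 16; Ba is in period 6, group 2.
IE₁ increases left→right with effective nuclear charge and decreases top→bottom as the valence shell moves farther out.
Neither a single period nor a single group — weigh both effects.
Se > Ba: both effects reinforce here, so Se is clearly the higher of the two.
O > Se: they share group 16; the group trend gives O the larger value.
N > O: this pair runs against the simple trend — see the exception note.
Note the exception: N has a higher first ionization energy than O, contrary to the simple trend — pairing an electron in O's 2p⁴ costs repulsion energy, so O ionizes more easily than half-filled N (2p³).
Tabulated first ionization energy (kJ/mol): N 1402, O 1314, Se 941, Ba 503.
So from lowest to highest: Ba < Se < O < N.

Ba < Se < O < N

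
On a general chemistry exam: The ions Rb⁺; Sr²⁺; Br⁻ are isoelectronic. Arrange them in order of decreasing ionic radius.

All of these have 36 electrons, so size is governed by nuclear charge alone: the more protons, the stronger the pull on the same electron cloud, and the smaller the ion.
Nuclear charges: Sr²⁺ (Z=38), Rb⁺ (Z=37), Br⁻ (Z=35).
Largest to smallest: Br⁻ > Rb⁺ > Sr²⁺.

Br⁻ > Rb⁺ > Sr²⁺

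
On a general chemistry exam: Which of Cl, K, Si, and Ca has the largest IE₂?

K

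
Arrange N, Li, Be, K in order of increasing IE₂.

IE_2 is the cost of taking one more electron from the +1 cation: N⁺ still has 4 valence electrons; Li⁺ is the bare [He] core; Be⁺ still has 1 valence electron; K⁺ is the bare [Ar] core.
Breaking into a closed-shell core is much more expensive than removing a leftover valence electron — K and Li have the largest IE_2 here.
Valence configurations: N⁺ [He]2s²2p², Be⁺ [He]2s¹.
Approximate IE_2 values (kJ/mol): N 2856, Li 7298, Be 1757, K 3052.
Overall IE_2 order: Be < N < K < Li.

Be < N < K < Li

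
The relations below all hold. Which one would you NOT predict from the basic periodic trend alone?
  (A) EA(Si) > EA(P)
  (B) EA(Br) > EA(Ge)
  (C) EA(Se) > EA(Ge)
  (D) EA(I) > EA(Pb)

(A)

The general trend: electron affinity increases across a period and decreases down a group.
(A) Si (period 3, group 14) vs P (period 3, group 15): the stated order contradicts the simple trend.
(B) Br (period 4, group 17) vs Ge (period 4, group 14): the stated order agrees with the simple trend.
(C) Se (period 4, group 16) vs Ge (period 4, group 14): the stated order agrees with the simple trend.
(D) I (period 5, group 17) vs Pb (period 6, group 14): the stated order agrees with the simple trend.
The exception is (A): adding an electron to P's half-filled 3p³ is unfavourable, so Si (3p²) has the more exothermic EA.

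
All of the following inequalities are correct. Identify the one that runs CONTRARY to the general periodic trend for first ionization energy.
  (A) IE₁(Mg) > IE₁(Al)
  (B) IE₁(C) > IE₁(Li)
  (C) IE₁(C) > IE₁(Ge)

The general trend: first ionization energy increases across a period and decreases down a group.
(A) Mg (period 3, group 2) vs Al (period 3, group 13): the stated order contradicts the simple trend.
(B) C (period 2, group 14) vs Li (period 2, group 1): the stated order agrees with the simple trend.
(C) C (period 2, group 14) vs Ge (period 4, group 14): the stated order agrees with the simple trend.
The exception is (A): Al's single 3p electron is easier to remove than one from Mg's filled 3s².

(A)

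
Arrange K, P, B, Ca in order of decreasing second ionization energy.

K > B > P > Ca

The second ionization energy removes an electron from the +1 ion. For each element: K⁺ is the bare [Ar] core; P⁺ still has 4 valence electrons; B⁺ still has 2 valence electrons; Ca⁺ still has 1 valence electron.
Core electrons are held far more tightly than valence electrons, so K tops the IE_2 order.
Valence configurations: P⁺ [Ne]3s²3p², B⁺ [He]2s², Ca⁺ [Ar]4s¹.
Approximate IE_2 values (kJ/mol): K 3052, P 1907, B 2427, Ca 1145.
So the second ionization energies run Ca < P < B < K.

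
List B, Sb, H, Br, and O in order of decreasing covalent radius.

Sb, Br, B, O, H

H is in period 1, group 1; B is in period 2, group 13; O is in period 2, group 16; Br is in period 4, group 17; Sb is in period 5, group 15.
Across a period the added protons contract the valence shell; down a group each new principal shell makes the atom larger.
Neither a single period nor a single group — weigh both effects.
O > H: the two effects oppose for this pair; the down-group effect wins (63 vs 32 pm).
B > O: B lies to the left of O in period 2, so the across-period effect alone puts B larger.
Br > B: the two effects oppose for this pair; the down-group effect wins (114 vs 85 pm).
Sb > Br: relative to Br, both the across-period and down-group shifts push Sb's atomic radius up.
For reference (pm): H 32, B 85, O 63, Br 114, Sb 140.
So from largest to smallest: Sb > Br > B > O > H.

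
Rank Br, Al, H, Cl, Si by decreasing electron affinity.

Cl, Br, Si, H, Al

H is in period 1, group 1; Al is in period 3, group 13; Si is in period 3, group 14; Cl is in period 3, group 17; Br is in period 4, group 17.
Adding an electron releases more energy for atoms nearer the top right (short of the noble gases).
Neither a single period nor a single group — weigh both effects.
H > Al: the two effects oppose for this pair; the down-group effect wins (73 vs 42 kJ/mol).
Si > H: the two effects oppose for this pair; the across-period effect wins (134 vs 73 kJ/mol).
Br > Si: period and group pull opposite ways; the across-period shift dominates (325 vs 134 kJ/mol).
Cl > Br: Cl sits above Br in group 17, so the down-group effect alone puts Cl higher.
Approximate values (kJ/mol): H 73, Al 42, Si 134, Cl 349, Br 325.
So from highest to lowest: Cl > Br > Si > H > Al.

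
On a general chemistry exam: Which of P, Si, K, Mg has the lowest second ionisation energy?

Mg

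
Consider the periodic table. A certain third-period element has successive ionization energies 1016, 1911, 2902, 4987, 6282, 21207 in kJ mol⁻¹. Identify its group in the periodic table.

Group 15

Look for the largest jump between consecutive ionization energies: IE6/IE5 ≈ 3.4, far larger than any earlier ratio.
That jump marks the point where a core electron is being removed. So the atom has 5 valence electrons.
A main-group element with 5 valence electrons is in group 15.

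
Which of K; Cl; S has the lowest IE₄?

IE_4 is the cost of taking one more electron from the +3 cation: K³⁺ is already 2 electrons into the core; Cl³⁺ still has 4 valence electrons; S³⁺ still has 3 valence electrons.
Breaking into a closed-shell core is much more expensive than removing a leftover valence electron — K has the largest IE_4 here.
Valence configurations: Cl³⁺ [Ne]3s²3p², S³⁺ [Ne]3s²3p¹.
Tabulated IE_4 (kJ/mol): K 5877, Cl 5159, S 4556.
So the fourth ionization energies run S < Cl < K.

S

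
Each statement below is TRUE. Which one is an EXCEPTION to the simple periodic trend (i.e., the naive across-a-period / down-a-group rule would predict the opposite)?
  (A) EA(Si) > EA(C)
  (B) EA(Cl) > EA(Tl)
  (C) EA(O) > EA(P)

The general trend: electron affinity increases across a period and decreases down a group.
(A) Si (period 3, group 14) vs C (period 2, group 14): the stated order contradicts the simple trend.
(B) Cl (period 3, group 17) vs Tl (period 6, group 13): the stated order agrees with the simple trend.
(C) O (period 2, group 16) vs P (period 3, group 15): the stated order agrees with the simple trend.
The exception is (A): Si's larger, more diffuse 3p orbitals accept an added electron slightly more readily than C's compact 2p.

(A)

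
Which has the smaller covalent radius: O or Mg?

O

O is in period 2, group 16; Mg is in period 3, group 2.
Across a period the added protons contract the valence shell; down a group each new principal shell makes the atom larger.
Here both period and group differ, so the two effects have to be weighed against each other.
Mg > O: both effects reinforce here, so Mg is clearly the larger of the two.
For reference (pm): O 63, Mg 139.
So O has the smaller covalent radius (O < Mg).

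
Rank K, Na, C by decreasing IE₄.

The fourth ionization energy removes an electron from the +3 ion. For each element: K³⁺ is already 2 electrons into the core; Na³⁺ is already 2 electrons into the core; C³⁺ still has 1 valence electron.
Usually core removal costs more than valence removal, but here the competition is close: a tightly held n=2 valence electron can cost more to remove than an n=3 core electron, so the actual values have to decide it.
The numbers (kJ/mol): K 5877, Na 9543, C 6223.
So the fourth ionization energies run K < C < Na.

Na > C > K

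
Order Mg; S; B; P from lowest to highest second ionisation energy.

Mg < P < S < B

Consider each +1 ion: Mg⁺ still has 1 valence electron; S⁺ still has 5 valence electrons; B⁺ still has 2 valence electrons; P⁺ still has 4 valence electrons.
All are still removing valence electrons, so compare the +1 ions as you would atoms: IE_2 generally rises across a period (higher Z_eff) and falls down a group (larger shell), subject to the usual subshell exceptions.
Valence configurations: Mg⁺ [Ne]3s¹, S⁺ [Ne]3s²3p³, B⁺ [He]2s², P⁺ [Ne]3s²3p².
Approximate IE_2 values (kJ/mol): Mg 1451, S 2252, B 2427, P 1907.
So the second ionization energies run Mg < P < S < B.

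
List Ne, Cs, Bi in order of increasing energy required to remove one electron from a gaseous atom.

Cs < Bi < Ne

Ne is in period 2, group 18; Cs is in period 6, group 1; Bi is in period 6, group 15.
Removing the outermost electron gets harder across a period and easier down a group.
These span different periods and groups, so the two trends combine.
Bi > Cs: Bi lies to the right of Cs in period 6, so the across-period effect alone puts Bi higher.
Ne > Bi: both effects reinforce here, so Ne is clearly the higher of the two.
Tabulated first ionization energy (kJ/mol): Ne 2081, Cs 376, Bi 703.
So from lowest to highest: Cs < Bi < Ne.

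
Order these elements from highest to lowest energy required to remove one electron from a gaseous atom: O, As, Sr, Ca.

O > As > Ca > Sr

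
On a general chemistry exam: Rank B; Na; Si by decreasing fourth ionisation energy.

The fourth ionization energy removes an electron from the +3 ion. For each element: B³⁺ is the bare [He] core; Na³⁺ is already 2 electrons into the core; Si³⁺ still has 1 valence electron.
Core electrons are held far more tightly than valence electrons, so Na and B top the IE_4 order.
Approximate IE_4 values (kJ/mol): B 25026, Na 9543, Si 4356.
So the fourth ionization energies run Si < Na < B.

B, Na, Si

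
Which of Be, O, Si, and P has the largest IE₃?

Consider each +2 ion: Be²⁺ is the bare [He] core; O²⁺ still has 4 valence electrons; Si²⁺ still has 2 valence electrons; P²⁺ still has 3 valence electrons.
Core electrons are held far more tightly than valence electrons, so Be tops the IE_3 order.
Valence configurations: O²⁺ [He]2s²2p², Si²⁺ [Ne]3s², P²⁺ [Ne]3s²3p¹.
P²⁺ loses a lone 3p electron whereas Si²⁺ must break into a filled 3s² pair, so IE_3(Si) > IE_3(P) even though P has the higher nuclear charge.
Tabulated IE_3 (kJ/mol): Be 14849, O 5300, Si 3232, P 2914.
So the third ionization energies run P < Si < O < Be.

Be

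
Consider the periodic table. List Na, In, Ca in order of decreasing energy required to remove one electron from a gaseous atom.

Ca > In > Na

Na is in period 3, group 1; Ca is in period 4, group 2; In is in period 5, group 13.
First ionization energy rises across a period (greater Z_eff holds electrons more tightly) and falls down a group (valence electrons are farther from the nucleus).
A diagonal step moves right (one effect) and down (the opposite effect) at once.
In > Na: the two effects oppose for this pair; the across-period effect wins (558 vs 496 kJ/mol).
Ca > In: period and group pull opposite ways; the down-group shift dominates (590 vs 558 kJ/mol).
Tabulated first ionization energy (kJ/mol): Na 496, Ca 590, In 558.
So from highest to lowest: Ca > In > Na.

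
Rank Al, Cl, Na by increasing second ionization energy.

Al < Cl < Na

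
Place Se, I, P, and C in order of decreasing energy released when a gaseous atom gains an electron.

C is in period 2, group 14; P is in period 3, group 15; Se is in period 4, group 16; I is in period 5, group 17.
Adding an electron releases more energy for atoms nearer the top right (short of the noble gases).
These sit on a diagonal, where the across-period and down-group effects partly cancel.
C > P: period and group pull opposite ways; the down-group shift dominates (122 vs 72 kJ/mol).
Se > C: period and group pull opposite ways; the across-period shift dominates (195 vs 122 kJ/mol).
I > Se: period and group pull opposite ways; the across-period shift dominates (295 vs 195 kJ/mol).
For reference (kJ/mol): C 122, P 72, Se 195, I 295.
So from highest to lowest: I > Se > C > P.

I, Se, C, P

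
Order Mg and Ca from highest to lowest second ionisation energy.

Mg > Ca

After 1 electron has been removed, what remains? Mg⁺ still has 1 valence electron; Ca⁺ still has 1 valence electron.
All are still removing valence electrons, so compare the +1 ions as you would atoms: IE_2 generally rises across a period (higher Z_eff) and falls down a group (larger shell), subject to the usual subshell exceptions.
Valence configurations: Mg⁺ [Ne]3s¹, Ca⁺ [Ar]4s¹.
The numbers (kJ/mol): Mg 1451, Ca 1145.
Hence IE_2: Ca < Mg.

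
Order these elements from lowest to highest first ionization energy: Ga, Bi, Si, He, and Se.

First ionization energy rises across a period (greater Z_eff holds electrons more tightly) and falls down a group (valence electrons are farther from the nucleus).
Neither a single period nor a single group — weigh both effects.
Bi > Ga: the two effects oppose for this pair; the across-period effect wins (703 vs 579 kJ/mol).
Si > Bi: period and group pull opposite ways; the down-group shift dominates (786 vs 703 kJ/mol).
Se > Si: the two effects oppose for this pair; the across-period effect wins (941 vs 786 kJ/mol).
He > Se: relative to Se, both the across-period and down-group shifts push He's first ionization energy up.
Approximate values (kJ/mol): He 2372, Si 786, Ga 579, Se 941, Bi 703.
So from lowest to highest: Ga < Bi < Si < Se < He.

Ga, Bi, Si, Se, He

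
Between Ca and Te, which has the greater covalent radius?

Across a period the added protons contract the valence shell; down a group each new principal shell makes the atom larger.
Neither a single period nor a single group — weigh both effects.
Ca > Te: period and group pull opposite ways; the across-period shift dominates (171 vs 136 pm).
Approximate values (pm): Ca 171, Te 136.
So Ca has the greater covalent radius (Ca > Te).

Ca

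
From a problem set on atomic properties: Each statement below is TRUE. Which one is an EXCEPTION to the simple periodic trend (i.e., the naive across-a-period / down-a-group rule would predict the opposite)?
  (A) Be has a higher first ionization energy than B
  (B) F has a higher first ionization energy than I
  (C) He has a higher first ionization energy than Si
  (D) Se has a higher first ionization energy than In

(A)

The general trend: first ionization energy increases across a period and decreases down a group.
(A) Be (period 2, group 2) vs B (period 2, group 13): the stated order contradicts the simple trend.
(B) F (period 2, group 17) vs I (period 5, group 17): the stated order agrees with the simple trend.
(C) He (period 1, group 18) vs Si (period 3, group 14): the stated order agrees with the simple trend.
(D) Se (period 4, group 16) vs In (period 5, group 13): the stated order agrees with the simple trend.
The exception is (A): removing B's lone 2p electron is easier than breaking Be's filled 2s².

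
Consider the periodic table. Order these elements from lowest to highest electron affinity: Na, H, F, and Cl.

Na < H < F < Cl

H is in period 1, group 1; F is in period 2, group 17; Na is in period 3, group 1; Cl is in period 3, group 17.
Electron affinity generally becomes more exothermic across a period toward the halogens and less exothermic down a group.
These span different periods and groups, so the two trends combine.
H > Na: they share group 1; the group trend gives H the larger value.
F > H: the two effects oppose for this pair; the across-period effect wins (328 vs 73 kJ/mol).
Cl > F: this pair runs against the simple trend — see the exception note.
Note the exception: Cl has a higher electron affinity than F, contrary to the simple trend — F's small 2p subshell makes the incoming electron feel strong e⁻–e⁻ repulsion, so Cl actually releases more energy on gaining an electron.
For reference (kJ/mol): H 73, F 328, Na 53, Cl 349.
So from lowest to highest: Na < H < F < Cl.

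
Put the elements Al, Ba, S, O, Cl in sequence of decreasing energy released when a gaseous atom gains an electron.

Cl > S > O > Al > Ba

O is in period 2, group 16; Al is in period 3, group 13; S is in period 3, group 16; Cl is in period 3, group 17; Ba is in period 6, group 2.
Atoms with high Z_eff and room in the valence shell (especially the halogens) have the most exothermic electron affinities.
Neither a single period nor a single group — weigh both effects.
Al > Ba: both effects reinforce here, so Al is clearly the higher of the two.
O > Al: relative to Al, both the across-period and down-group shifts push O's electron affinity up.
S > O: this pair runs against the simple trend — see the exception note.
Cl > S: both are in period 3; the period trend gives Cl the larger value.
Note the exception: S has a higher electron affinity than O, contrary to the simple trend — the compact 2p subshell of O repels the added electron more than S's larger 3p does.
Tabulated electron affinity (kJ/mol): O 141, Al 42, S 200, Cl 349, Ba 14.
So from highest to lowest: Cl > S > O > Al > Ba.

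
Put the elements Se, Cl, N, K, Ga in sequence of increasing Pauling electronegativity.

N is in period 2, group 15; Cl is in period 3, group 17; K is in period 4, group 1; Ga is in period 4, group 13; Se is in period 4, group 16.
EN rises left→right (higher Z_eff, smaller atoms) and falls top→bottom (larger, more shielded atoms).
Neither a single period nor a single group — weigh both effects.
Ga > K: Ga lies to the right of K in period 4, so the across-period effect alone puts Ga higher.
Se > Ga: Se lies to the right of Ga in period 4, so the across-period effect alone puts Se higher.
N > Se: period and group pull opposite ways; the down-group shift dominates (3.04 vs 2.55).
Cl > N: period and group pull opposite ways; the across-period shift dominates (3.16 vs 3.04).
Tabulated electronegativity (Pauling): N 3.04, Cl 3.16, K 0.82, Ga 1.81, Se 2.55.
So from lowest to highest: K < Ga < Se < N < Cl.

K < Ga < Se < N < Cl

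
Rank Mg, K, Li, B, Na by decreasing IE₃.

IE_3 is the cost of taking one more electron from the +2 cation: Mg²⁺ is the bare [Ne] core; K²⁺ is already 1 electron into the core; Li²⁺ is already 1 electron into the core; B²⁺ still has 1 valence electron; Na²⁺ is already 1 electron into the core.
Core electrons are held far more tightly than valence electrons, so K, Na, Mg and Li top the IE_3 order.
Approximate IE_3 values (kJ/mol): Mg 7733, K 4420, Li 11815, B 3660, Na 6910.
Overall IE_3 order: B < K < Na < Mg < Li.

Li > Mg > Na > K > B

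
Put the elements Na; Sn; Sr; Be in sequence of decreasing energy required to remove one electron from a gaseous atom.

Be > Sn > Sr > Na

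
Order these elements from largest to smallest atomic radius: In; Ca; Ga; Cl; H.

H is in period 1, group 1; Cl is in period 3, group 17; Ca is in period 4, group 2; Ga is in period 4, group 13; In is in period 5, group 13.
Across a period the added protons contract the valence shell; down a group each new principal shell makes the atom larger.
These span different periods and groups, so the two trends combine.
Cl > H: the two effects oppose for this pair; the down-group effect wins (99 vs 32 pm).
Ga > Cl: both effects reinforce here, so Ga is clearly the larger of the two.
In > Ga: In sits below Ga in group 13, so the down-group effect alone puts In larger.
Ca > In: the two effects oppose for this pair; the across-period effect wins (171 vs 142 pm).
Tabulated atomic radius (pm): H 32, Cl 99, Ca 171, Ga 124, In 142.
So from largest to smallest: Ca > In > Ga > Cl > H.

Ca > In > Ga > Cl > H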